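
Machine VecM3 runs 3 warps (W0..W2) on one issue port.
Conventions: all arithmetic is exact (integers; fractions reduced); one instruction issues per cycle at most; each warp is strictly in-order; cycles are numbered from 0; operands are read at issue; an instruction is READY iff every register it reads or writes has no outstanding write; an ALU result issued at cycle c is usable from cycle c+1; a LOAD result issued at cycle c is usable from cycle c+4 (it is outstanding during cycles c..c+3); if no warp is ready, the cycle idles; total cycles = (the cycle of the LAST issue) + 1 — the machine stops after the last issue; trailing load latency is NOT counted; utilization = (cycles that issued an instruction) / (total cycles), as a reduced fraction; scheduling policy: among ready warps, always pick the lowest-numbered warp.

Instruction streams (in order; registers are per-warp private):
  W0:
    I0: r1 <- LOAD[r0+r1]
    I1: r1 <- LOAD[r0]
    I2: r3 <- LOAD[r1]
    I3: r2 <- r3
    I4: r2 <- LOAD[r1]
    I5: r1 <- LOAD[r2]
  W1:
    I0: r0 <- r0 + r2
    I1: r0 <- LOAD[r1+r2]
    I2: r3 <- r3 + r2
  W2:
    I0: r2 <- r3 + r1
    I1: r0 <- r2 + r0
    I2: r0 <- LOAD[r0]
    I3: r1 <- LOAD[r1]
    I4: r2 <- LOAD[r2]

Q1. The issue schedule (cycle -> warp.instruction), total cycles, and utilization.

cycle 0: W0.I0
cycle 1: W1.I0
cycle 2: W1.I1
cycle 3: W1.I2
cycle 4: W0.I1
cycle 5: W2.I0
cycle 6: W2.I1
cycle 7: W2.I2
cycle 8: W0.I2
cycle 9: W2.I3
cycle 10: W2.I4
cycle 11: idle
cycle 12: W0.I3
cycle 13: W0.I4
cycle 14: idle
cycle 15: idle
cycle 16: idle
cycle 17: W0.I5

Answer: 18 cycles, utilization 7/9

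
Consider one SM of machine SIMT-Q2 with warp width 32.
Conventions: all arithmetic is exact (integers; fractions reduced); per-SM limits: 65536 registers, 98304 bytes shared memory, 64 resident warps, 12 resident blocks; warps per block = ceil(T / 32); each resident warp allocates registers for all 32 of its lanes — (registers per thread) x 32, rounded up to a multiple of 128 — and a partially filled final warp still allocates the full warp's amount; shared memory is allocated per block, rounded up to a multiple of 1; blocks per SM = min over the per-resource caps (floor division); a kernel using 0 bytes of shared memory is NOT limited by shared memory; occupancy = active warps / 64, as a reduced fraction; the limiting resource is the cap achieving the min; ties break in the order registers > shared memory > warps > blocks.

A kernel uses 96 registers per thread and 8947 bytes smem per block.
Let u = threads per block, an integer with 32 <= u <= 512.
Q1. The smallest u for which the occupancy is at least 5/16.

Answer: u = 33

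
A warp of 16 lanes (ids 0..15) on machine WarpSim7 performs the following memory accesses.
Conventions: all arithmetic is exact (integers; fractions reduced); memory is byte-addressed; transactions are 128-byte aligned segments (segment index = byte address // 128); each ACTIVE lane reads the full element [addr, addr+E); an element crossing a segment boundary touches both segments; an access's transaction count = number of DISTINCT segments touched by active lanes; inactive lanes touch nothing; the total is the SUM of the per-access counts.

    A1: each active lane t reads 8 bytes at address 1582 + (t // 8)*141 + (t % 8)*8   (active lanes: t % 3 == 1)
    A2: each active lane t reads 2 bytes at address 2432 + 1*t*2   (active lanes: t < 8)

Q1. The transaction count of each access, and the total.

A1: 2 transactions
A2: 1 transaction

Answer: 2,1; total 3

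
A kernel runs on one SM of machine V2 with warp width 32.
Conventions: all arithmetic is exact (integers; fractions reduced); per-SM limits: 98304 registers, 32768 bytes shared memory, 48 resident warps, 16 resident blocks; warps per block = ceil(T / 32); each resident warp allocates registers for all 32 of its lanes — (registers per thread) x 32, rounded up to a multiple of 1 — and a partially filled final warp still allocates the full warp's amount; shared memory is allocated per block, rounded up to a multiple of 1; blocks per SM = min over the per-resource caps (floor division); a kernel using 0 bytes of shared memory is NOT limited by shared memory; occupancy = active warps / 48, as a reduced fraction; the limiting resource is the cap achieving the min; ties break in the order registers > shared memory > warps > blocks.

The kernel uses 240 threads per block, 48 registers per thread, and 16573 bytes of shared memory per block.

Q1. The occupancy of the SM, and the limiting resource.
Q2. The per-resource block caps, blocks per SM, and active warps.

Answer: occupancy 1/6, limited by shared memory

registers: 8 blocks
shared memory: 1 block
warps: 6 blocks
blocks: 16 blocks

Answer: 1 block, 8 active warps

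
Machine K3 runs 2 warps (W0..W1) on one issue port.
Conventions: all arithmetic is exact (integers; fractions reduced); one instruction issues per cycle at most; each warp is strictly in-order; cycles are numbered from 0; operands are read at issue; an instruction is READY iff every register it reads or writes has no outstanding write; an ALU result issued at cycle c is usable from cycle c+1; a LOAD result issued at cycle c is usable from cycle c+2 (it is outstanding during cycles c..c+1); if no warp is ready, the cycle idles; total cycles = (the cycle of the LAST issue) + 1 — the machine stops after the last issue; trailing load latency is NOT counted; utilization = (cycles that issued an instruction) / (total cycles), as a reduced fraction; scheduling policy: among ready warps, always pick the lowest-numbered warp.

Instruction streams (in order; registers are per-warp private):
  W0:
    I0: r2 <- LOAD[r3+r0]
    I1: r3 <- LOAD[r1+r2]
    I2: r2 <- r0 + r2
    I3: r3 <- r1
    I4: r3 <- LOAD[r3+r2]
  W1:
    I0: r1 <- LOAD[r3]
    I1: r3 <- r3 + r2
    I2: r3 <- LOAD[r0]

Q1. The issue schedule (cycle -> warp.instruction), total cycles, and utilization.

cycle 0: W0.I0
cycle 1: W1.I0
cycle 2: W0.I1
cycle 3: W0.I2
cycle 4: W0.I3
cycle 5: W0.I4
cycle 6: W1.I1
cycle 7: W1.I2

Answer: 8 cycles, utilization 1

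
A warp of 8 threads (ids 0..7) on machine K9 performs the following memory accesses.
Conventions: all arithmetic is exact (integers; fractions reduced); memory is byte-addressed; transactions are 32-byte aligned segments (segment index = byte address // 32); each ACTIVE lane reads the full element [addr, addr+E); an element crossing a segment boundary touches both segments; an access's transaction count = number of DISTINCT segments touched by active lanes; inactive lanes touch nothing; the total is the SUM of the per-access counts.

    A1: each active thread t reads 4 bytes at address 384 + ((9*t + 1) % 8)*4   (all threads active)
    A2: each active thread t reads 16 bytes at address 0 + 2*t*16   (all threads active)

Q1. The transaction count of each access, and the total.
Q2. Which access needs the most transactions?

A1: 1 transaction
A2: 8 transactions

Answer: 1,8; total 9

Answer: A2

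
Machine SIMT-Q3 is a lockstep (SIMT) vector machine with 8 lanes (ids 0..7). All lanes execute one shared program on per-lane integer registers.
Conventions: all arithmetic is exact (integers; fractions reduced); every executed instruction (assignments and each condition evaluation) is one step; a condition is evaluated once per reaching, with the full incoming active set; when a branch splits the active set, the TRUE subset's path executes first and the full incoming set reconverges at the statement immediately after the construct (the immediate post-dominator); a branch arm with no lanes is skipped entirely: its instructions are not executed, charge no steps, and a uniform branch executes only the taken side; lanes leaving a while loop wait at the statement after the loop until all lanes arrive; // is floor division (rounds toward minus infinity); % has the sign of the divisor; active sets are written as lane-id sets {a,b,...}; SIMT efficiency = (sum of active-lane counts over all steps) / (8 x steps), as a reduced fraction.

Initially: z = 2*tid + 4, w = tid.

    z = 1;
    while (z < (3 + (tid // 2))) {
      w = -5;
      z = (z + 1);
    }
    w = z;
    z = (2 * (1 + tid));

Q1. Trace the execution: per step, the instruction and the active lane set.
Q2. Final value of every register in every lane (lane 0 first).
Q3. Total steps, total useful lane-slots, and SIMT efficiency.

step 0: z <- 1                       {0,1,2,3,4,5,6,7}
step 1: eval (z < (3 + (tid // 2)))  {0,1,2,3,4,5,6,7}
step 2: w <- -5                      {0,1,2,3,4,5,6,7}
step 3: z <- (z + 1)                 {0,1,2,3,4,5,6,7}
step 4: eval (z < (3 + (tid // 2)))  {0,1,2,3,4,5,6,7}
step 5: w <- -5                      {0,1,2,3,4,5,6,7}
step 6: z <- (z + 1)                 {0,1,2,3,4,5,6,7}
step 7: eval (z < (3 + (tid // 2)))  {0,1,2,3,4,5,6,7}
step 8: w <- -5                      {2,3,4,5,6,7}
step 9: z <- (z + 1)                 {2,3,4,5,6,7}
step 10: eval (z < (3 + (tid // 2)))  {2,3,4,5,6,7}
step 11: w <- -5                      {4,5,6,7}
step 12: z <- (z + 1)                 {4,5,6,7}
step 13: eval (z < (3 + (tid // 2)))  {4,5,6,7}
step 14: w <- -5                      {6,7}
step 15: z <- (z + 1)                 {6,7}
step 16: eval (z < (3 + (tid // 2)))  {6,7}
step 17: w <- z                       {0,1,2,3,4,5,6,7}
step 18: z <- (2 * (1 + tid))         {0,1,2,3,4,5,6,7}

Answer: 19 steps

z: 2,4,6,8,10,12,14,16
w: 3,3,4,4,5,5,6,6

steps = 19; useful = 116; efficiency = 116/152 = 29/38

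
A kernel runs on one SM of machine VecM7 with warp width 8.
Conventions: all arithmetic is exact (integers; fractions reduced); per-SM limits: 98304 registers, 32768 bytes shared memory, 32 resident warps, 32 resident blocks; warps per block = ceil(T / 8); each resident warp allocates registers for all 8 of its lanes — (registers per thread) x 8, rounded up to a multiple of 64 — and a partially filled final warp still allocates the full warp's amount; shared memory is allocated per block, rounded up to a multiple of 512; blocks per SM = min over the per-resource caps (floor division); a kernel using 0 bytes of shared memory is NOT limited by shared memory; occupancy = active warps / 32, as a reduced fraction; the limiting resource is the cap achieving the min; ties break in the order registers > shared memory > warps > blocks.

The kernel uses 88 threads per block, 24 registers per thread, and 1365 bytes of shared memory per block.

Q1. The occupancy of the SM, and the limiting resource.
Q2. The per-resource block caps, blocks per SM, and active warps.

Answer: occupancy 11/16, limited by warps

registers: 46 blocks
shared memory: 21 blocks
warps: 2 blocks
blocks: 32 blocks

Answer: 2 blocks, 22 active warps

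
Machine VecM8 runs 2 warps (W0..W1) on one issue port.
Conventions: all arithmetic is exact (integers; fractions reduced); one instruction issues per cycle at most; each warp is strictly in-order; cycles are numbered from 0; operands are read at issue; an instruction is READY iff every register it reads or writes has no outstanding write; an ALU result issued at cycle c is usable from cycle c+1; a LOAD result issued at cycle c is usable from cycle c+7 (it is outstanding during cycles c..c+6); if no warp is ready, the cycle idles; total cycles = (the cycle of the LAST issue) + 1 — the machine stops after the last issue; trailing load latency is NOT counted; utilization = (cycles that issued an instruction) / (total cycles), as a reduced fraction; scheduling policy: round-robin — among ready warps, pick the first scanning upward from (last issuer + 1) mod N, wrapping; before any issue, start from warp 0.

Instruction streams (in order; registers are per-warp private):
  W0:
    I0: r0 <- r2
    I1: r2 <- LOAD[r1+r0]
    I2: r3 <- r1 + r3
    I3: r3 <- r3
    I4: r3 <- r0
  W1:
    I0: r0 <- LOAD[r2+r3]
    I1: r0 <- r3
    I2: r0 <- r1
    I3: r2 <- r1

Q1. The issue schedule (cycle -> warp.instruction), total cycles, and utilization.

cycle 0: W0.I0
cycle 1: W1.I0
cycle 2: W0.I1
cycle 3: W0.I2
cycle 4: W0.I3
cycle 5: W0.I4
cycle 6: idle
cycle 7: idle
cycle 8: W1.I1
cycle 9: W1.I2
cycle 10: W1.I3

Answer: 11 cycles, utilization 9/11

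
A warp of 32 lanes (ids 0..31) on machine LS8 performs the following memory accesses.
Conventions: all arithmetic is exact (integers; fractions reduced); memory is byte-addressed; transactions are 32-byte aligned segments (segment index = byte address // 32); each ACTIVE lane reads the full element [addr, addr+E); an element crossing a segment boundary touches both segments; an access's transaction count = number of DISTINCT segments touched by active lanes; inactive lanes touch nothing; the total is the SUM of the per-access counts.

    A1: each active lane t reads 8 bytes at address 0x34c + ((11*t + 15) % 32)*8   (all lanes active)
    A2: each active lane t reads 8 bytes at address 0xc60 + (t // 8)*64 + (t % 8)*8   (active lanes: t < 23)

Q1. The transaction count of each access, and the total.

A1: 9 transactions
A2: 6 transactions

Answer: 9,6; total 15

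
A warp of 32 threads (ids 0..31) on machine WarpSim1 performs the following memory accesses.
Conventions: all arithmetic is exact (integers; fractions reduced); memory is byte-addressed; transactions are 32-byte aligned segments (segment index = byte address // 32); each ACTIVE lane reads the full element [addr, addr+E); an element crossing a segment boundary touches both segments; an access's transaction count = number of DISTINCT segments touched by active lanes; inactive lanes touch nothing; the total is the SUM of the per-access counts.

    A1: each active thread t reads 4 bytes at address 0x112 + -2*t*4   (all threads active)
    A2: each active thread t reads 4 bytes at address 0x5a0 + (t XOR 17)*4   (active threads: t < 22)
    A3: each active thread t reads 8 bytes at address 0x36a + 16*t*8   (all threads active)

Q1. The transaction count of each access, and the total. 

A1: 9 transactions
A2: 3 transactions
A3: 32 transactions

Answer: 9,3,32; total 44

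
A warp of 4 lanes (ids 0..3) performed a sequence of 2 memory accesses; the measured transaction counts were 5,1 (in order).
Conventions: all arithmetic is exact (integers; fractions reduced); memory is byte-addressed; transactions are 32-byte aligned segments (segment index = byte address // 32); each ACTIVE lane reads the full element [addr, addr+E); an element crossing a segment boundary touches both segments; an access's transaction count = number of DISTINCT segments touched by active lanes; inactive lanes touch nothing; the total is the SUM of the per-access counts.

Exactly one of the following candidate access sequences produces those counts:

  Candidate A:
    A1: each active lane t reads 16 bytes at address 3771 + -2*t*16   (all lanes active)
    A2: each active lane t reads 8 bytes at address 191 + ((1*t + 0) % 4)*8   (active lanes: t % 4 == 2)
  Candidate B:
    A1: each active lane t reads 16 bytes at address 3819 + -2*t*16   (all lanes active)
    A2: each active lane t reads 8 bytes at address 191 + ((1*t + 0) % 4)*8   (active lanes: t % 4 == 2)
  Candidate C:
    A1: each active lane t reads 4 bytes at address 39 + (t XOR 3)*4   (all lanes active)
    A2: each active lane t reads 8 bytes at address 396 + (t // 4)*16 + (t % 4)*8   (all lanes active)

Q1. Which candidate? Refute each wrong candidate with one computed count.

B: A1 gives 4 transactions, not 5
C: A1 gives 1 transaction, not 5
A: all counts match (5,1)

Answer: A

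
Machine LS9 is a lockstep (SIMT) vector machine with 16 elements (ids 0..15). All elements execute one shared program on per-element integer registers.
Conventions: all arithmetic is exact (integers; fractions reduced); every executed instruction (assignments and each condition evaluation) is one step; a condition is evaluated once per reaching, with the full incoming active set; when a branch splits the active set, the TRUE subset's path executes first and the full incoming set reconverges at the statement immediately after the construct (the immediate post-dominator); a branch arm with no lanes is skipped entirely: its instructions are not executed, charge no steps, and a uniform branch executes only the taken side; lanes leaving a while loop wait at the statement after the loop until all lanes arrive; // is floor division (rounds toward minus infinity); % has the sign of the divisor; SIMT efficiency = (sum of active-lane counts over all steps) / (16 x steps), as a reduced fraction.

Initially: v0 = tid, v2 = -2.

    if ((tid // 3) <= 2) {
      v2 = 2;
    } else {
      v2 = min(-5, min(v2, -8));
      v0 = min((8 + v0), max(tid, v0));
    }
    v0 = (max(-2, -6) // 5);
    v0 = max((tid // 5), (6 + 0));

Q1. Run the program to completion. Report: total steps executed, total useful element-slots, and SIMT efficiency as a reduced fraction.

Answer: 6 steps, 71 useful, 71/96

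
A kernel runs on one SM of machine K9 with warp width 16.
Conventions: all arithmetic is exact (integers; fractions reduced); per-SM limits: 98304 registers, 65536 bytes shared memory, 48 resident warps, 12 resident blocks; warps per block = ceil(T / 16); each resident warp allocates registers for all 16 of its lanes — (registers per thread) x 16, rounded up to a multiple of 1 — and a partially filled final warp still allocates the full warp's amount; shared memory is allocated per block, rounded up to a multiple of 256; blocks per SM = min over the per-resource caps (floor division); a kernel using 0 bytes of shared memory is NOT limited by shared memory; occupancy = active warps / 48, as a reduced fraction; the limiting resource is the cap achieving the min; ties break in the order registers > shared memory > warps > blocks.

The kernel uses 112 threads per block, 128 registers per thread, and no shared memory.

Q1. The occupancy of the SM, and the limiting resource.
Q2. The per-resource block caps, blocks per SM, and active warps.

Answer: occupancy 7/8, limited by registers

registers: 6 blocks
shared memory: no limit (kernel uses none)
warps: 6 blocks
blocks: 12 blocks

Answer: 6 blocks, 42 active warps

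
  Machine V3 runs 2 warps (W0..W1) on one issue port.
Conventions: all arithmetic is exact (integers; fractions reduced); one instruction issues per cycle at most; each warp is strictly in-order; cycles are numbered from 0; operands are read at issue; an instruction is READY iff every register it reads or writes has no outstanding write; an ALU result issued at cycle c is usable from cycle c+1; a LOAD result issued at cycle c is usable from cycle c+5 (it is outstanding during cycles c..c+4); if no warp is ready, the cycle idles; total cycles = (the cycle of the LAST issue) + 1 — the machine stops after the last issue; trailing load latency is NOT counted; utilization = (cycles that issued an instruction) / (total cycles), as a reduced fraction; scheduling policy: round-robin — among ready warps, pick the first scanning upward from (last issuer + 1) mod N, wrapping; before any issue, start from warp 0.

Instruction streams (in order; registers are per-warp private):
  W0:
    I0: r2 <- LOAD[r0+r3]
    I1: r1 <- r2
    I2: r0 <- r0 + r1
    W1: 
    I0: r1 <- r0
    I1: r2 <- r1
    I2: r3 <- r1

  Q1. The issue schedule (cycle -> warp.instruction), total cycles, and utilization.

cycle 0: W0.I0
cycle 1: W1.I0
cycle 2: W1.I1
cycle 3: W1.I2
cycle 4: idle
cycle 5: W0.I1
cycle 6: W0.I2

Answer: 7 cycles, utilization 6/7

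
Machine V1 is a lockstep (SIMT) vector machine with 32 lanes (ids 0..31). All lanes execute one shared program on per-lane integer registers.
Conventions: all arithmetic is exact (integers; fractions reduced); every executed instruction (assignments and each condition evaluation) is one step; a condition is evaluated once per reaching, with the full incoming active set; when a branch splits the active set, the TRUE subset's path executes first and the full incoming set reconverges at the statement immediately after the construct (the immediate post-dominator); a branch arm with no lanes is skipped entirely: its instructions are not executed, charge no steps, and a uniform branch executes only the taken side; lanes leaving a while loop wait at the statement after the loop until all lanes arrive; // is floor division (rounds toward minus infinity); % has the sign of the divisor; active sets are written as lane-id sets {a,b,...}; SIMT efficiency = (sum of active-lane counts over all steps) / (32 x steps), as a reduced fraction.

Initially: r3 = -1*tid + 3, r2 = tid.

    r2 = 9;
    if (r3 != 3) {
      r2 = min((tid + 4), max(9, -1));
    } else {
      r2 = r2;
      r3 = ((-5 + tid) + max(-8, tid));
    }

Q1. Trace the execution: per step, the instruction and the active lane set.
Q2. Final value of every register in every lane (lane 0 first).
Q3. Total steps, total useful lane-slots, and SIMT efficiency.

step 0: r2 <- 9                      {0,1,2,3,4,5,6,7,8,9,10,11,12,13,14,15,16,17,18,19,20,21,22,23,24,25,26,27,28,29,30,31}
step 1: eval (r3 != 3)               {0,1,2,3,4,5,6,7,8,9,10,11,12,13,14,15,16,17,18,19,20,21,22,23,24,25,26,27,28,29,30,31}
step 2: r2 <- min((tid + 4), max(9, -1)) {1,2,3,4,5,6,7,8,9,10,11,12,13,14,15,16,17,18,19,20,21,22,23,24,25,26,27,28,29,30,31}
step 3: r2 <- r2                     {0}
step 4: r3 <- ((-5 + tid) + max(-8, tid)) {0}

Answer: 5 steps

r3: -5,2,1,0,-1,-2,-3,-4,-5,-6,-7,-8,-9,-10,-11,-12,-13,-14,-15,-16,-17,-18,-19,-20,-21,-22,-23,-24,-25,-26,-27,-28
r2: 9,5,6,7,8,9,9,9,9,9,9,9,9,9,9,9,9,9,9,9,9,9,9,9,9,9,9,9,9,9,9,9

steps = 5; useful = 97; efficiency = 97/160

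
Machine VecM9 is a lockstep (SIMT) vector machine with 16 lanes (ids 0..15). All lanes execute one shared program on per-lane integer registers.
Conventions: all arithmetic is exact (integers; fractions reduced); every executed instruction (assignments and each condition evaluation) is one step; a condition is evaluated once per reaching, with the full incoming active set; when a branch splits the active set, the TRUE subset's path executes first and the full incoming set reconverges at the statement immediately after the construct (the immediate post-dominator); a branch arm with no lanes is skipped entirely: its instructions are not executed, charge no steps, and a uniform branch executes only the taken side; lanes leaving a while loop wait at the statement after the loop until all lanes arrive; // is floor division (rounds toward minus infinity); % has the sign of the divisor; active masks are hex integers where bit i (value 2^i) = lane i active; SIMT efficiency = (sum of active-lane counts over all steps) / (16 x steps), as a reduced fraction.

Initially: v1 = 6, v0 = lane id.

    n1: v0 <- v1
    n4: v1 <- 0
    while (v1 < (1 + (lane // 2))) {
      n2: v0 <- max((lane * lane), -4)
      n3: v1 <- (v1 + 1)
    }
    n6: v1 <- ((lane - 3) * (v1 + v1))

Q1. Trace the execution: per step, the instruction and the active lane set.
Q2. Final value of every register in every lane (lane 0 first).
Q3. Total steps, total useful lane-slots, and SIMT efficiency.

step 0: v0 <- v1                     0xffff
step 1: v1 <- 0                      0xffff
step 2: eval (v1 < (1 + (lane // 2))) 0xffff
step 3: v0 <- max((lane * lane), -4) 0xffff
step 4: v1 <- (v1 + 1)               0xffff
step 5: eval (v1 < (1 + (lane // 2))) 0xffff
step 6: v0 <- max((lane * lane), -4) 0xfffc
step 7: v1 <- (v1 + 1)               0xfffc
step 8: eval (v1 < (1 + (lane // 2))) 0xfffc
step 9: v0 <- max((lane * lane), -4) 0xfff0
step 10: v1 <- (v1 + 1)               0xfff0
step 11: eval (v1 < (1 + (lane // 2))) 0xfff0
step 12: v0 <- max((lane * lane), -4) 0xffc0
step 13: v1 <- (v1 + 1)               0xffc0
step 14: eval (v1 < (1 + (lane // 2))) 0xffc0
step 15: v0 <- max((lane * lane), -4) 0xff00
step 16: v1 <- (v1 + 1)               0xff00
step 17: eval (v1 < (1 + (lane // 2))) 0xff00
step 18: v0 <- max((lane * lane), -4) 0xfc00
step 19: v1 <- (v1 + 1)               0xfc00
step 20: eval (v1 < (1 + (lane // 2))) 0xfc00
step 21: v0 <- max((lane * lane), -4) 0xf000
step 22: v1 <- (v1 + 1)               0xf000
step 23: eval (v1 < (1 + (lane // 2))) 0xf000
step 24: v0 <- max((lane * lane), -4) 0xc000
step 25: v1 <- (v1 + 1)               0xc000
step 26: eval (v1 < (1 + (lane // 2))) 0xc000
step 27: v1 <- ((lane - 3) * (v1 + v1)) 0xffff

Answer: 28 steps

v1: -6,-4,-4,0,6,12,24,32,50,60,84,96,126,140,176,192
v0: 0,1,4,9,16,25,36,49,64,81,100,121,144,169,196,225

steps = 28; useful = 280; efficiency = 280/448 = 5/8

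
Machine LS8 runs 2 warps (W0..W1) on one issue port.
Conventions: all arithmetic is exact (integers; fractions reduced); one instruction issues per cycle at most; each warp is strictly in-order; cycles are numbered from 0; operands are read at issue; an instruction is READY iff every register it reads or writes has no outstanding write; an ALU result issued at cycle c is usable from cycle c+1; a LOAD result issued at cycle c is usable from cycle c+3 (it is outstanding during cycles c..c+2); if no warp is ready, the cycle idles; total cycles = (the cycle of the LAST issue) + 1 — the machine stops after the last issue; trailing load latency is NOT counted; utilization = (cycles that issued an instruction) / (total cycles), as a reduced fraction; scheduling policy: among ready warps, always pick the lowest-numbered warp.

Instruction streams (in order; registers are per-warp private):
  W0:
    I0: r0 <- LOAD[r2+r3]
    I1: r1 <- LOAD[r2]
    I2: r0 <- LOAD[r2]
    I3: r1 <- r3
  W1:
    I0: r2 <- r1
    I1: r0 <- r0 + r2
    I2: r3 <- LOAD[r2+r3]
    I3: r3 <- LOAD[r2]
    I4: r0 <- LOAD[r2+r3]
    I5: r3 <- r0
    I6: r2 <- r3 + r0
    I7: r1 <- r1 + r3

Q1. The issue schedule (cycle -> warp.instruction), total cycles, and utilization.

cycle 0: W0.I0
cycle 1: W0.I1
cycle 2: W1.I0
cycle 3: W0.I2
cycle 4: W0.I3
cycle 5: W1.I1
cycle 6: W1.I2
cycle 7: idle
cycle 8: idle
cycle 9: W1.I3
cycle 10: idle
cycle 11: idle
cycle 12: W1.I4
cycle 13: idle
cycle 14: idle
cycle 15: W1.I5
cycle 16: W1.I6
cycle 17: W1.I7

Answer: 18 cycles, utilization 2/3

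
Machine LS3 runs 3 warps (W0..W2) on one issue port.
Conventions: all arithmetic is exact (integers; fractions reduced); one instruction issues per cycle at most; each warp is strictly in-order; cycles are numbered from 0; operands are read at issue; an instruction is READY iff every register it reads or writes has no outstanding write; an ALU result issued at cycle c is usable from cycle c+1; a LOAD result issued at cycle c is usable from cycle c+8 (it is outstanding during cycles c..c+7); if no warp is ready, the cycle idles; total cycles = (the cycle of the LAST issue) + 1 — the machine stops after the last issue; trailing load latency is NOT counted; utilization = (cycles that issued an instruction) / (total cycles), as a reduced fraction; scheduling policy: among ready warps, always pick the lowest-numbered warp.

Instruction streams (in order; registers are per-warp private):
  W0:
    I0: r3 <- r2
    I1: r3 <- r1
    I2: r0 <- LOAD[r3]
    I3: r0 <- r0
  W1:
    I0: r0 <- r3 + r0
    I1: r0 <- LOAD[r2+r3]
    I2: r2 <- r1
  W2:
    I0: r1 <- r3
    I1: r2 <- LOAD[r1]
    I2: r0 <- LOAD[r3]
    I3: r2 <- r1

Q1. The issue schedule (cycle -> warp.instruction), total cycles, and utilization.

cycle 0: W0.I0
cycle 1: W0.I1
cycle 2: W0.I2
cycle 3: W1.I0
cycle 4: W1.I1
cycle 5: W1.I2
cycle 6: W2.I0
cycle 7: W2.I1
cycle 8: W2.I2
cycle 9: idle
cycle 10: W0.I3
cycle 11: idle
cycle 12: idle
cycle 13: idle
cycle 14: idle
cycle 15: W2.I3

Answer: 16 cycles, utilization 11/16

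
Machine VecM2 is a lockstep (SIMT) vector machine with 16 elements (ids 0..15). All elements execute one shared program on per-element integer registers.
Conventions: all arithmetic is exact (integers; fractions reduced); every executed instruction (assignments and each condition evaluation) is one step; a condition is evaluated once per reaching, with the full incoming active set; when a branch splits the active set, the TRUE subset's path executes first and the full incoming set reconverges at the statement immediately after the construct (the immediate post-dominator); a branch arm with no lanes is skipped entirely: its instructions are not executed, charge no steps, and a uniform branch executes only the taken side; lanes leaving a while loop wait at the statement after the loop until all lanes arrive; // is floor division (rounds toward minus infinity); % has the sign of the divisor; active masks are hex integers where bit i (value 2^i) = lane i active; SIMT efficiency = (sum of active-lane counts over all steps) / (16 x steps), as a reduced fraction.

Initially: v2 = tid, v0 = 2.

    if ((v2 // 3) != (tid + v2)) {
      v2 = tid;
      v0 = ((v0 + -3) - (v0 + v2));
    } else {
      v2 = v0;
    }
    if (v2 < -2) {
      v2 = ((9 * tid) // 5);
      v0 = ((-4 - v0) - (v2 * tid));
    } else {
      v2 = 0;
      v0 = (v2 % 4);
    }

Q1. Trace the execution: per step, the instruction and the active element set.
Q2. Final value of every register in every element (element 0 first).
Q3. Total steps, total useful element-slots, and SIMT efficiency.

step 0: eval ((v2 // 3) != (tid + v2)) 0xffff
step 1: v2 <- tid                    0xfffe
step 2: v0 <- ((v0 + -3) - (v0 + v2)) 0xfffe
step 3: v2 <- v0                     0x0001
step 4: eval (v2 < -2)               0xffff
step 5: v2 <- 0                      0xffff
step 6: v0 <- (v2 % 4)               0xffff

Answer: 7 steps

v2: 0,0,0,0,0,0,0,0,0,0,0,0,0,0,0,0
v0: 0,0,0,0,0,0,0,0,0,0,0,0,0,0,0,0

steps = 7; useful = 95; efficiency = 95/112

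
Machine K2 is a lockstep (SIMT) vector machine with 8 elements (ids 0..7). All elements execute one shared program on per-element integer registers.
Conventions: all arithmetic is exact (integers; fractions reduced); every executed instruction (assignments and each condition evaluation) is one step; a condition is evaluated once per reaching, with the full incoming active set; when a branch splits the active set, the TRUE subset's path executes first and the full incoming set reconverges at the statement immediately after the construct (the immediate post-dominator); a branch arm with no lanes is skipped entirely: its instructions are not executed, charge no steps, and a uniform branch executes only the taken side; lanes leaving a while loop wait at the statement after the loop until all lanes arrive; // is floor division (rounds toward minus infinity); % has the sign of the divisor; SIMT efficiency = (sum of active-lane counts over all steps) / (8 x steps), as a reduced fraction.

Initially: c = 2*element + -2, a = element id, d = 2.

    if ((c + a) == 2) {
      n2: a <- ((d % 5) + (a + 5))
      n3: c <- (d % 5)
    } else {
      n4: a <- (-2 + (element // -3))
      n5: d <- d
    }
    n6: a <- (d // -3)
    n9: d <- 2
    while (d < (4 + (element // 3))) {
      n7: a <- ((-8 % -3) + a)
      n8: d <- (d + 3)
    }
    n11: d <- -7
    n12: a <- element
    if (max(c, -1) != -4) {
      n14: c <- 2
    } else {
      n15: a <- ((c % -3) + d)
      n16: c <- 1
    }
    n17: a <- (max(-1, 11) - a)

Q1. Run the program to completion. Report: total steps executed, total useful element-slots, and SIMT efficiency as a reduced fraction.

Answer: 17 steps, 118 useful, 59/68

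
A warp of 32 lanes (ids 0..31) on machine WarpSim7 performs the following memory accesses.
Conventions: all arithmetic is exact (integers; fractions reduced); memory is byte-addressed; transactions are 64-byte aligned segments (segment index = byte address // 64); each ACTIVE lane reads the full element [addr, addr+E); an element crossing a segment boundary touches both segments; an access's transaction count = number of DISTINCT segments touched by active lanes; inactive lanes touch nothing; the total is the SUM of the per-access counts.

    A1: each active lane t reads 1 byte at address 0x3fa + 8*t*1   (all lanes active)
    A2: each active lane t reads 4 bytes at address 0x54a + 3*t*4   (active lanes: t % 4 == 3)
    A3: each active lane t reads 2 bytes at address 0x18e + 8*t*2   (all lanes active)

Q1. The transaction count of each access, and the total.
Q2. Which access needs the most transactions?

A1: 5 transactions
A2: 7 transactions
A3: 8 transactions

Answer: 5,7,8; total 20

Answer: A3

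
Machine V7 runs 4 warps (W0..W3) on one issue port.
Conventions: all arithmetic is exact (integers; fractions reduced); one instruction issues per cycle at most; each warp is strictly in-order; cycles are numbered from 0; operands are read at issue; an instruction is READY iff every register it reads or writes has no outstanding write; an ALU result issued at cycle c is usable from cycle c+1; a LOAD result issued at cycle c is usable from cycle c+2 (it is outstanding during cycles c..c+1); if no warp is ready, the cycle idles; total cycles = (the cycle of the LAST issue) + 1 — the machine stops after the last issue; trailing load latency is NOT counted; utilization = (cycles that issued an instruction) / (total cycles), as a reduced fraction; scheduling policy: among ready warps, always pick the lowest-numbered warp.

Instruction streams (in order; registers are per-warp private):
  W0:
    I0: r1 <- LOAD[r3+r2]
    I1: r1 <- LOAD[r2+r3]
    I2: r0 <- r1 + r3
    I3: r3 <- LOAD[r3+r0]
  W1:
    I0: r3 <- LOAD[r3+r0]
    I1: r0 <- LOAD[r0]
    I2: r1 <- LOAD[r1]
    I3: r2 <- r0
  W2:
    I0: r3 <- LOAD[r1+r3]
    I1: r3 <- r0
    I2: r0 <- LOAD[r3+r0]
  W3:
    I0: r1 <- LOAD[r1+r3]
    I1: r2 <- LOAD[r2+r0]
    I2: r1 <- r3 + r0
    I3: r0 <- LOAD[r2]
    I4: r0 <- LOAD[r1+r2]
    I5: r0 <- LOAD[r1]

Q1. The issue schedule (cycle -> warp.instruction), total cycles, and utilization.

cycle 0: W0.I0
cycle 1: W1.I0
cycle 2: W0.I1
cycle 3: W1.I1
cycle 4: W0.I2
cycle 5: W0.I3
cycle 6: W1.I2
cycle 7: W1.I3
cycle 8: W2.I0
cycle 9: W3.I0
cycle 10: W2.I1
cycle 11: W2.I2
cycle 12: W3.I1
cycle 13: W3.I2
cycle 14: W3.I3
cycle 15: idle
cycle 16: W3.I4
cycle 17: idle
cycle 18: W3.I5

Answer: 19 cycles, utilization 17/19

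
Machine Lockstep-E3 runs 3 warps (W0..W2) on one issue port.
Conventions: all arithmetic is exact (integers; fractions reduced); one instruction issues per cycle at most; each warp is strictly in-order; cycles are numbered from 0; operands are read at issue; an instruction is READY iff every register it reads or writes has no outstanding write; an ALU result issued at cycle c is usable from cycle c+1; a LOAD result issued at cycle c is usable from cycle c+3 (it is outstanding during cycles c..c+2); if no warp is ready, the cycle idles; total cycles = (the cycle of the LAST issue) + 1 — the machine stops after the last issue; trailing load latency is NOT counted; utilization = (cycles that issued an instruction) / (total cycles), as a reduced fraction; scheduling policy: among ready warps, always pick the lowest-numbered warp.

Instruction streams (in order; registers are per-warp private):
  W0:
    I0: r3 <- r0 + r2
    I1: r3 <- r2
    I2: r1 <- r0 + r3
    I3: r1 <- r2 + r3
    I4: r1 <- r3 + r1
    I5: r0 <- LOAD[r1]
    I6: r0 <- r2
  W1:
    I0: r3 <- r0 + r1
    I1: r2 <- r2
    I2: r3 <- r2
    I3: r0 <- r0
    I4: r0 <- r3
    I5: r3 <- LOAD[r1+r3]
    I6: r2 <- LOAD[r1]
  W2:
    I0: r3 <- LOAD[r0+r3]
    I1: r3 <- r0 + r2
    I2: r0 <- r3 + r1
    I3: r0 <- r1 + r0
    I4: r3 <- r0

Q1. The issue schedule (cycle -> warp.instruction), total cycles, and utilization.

cycle 0: W0.I0
cycle 1: W0.I1
cycle 2: W0.I2
cycle 3: W0.I3
cycle 4: W0.I4
cycle 5: W0.I5
cycle 6: W1.I0
cycle 7: W1.I1
cycle 8: W0.I6
cycle 9: W1.I2
cycle 10: W1.I3
cycle 11: W1.I4
cycle 12: W1.I5
cycle 13: W1.I6
cycle 14: W2.I0
cycle 15: idle
cycle 16: idle
cycle 17: W2.I1
cycle 18: W2.I2
cycle 19: W2.I3
cycle 20: W2.I4

Answer: 21 cycles, utilization 19/21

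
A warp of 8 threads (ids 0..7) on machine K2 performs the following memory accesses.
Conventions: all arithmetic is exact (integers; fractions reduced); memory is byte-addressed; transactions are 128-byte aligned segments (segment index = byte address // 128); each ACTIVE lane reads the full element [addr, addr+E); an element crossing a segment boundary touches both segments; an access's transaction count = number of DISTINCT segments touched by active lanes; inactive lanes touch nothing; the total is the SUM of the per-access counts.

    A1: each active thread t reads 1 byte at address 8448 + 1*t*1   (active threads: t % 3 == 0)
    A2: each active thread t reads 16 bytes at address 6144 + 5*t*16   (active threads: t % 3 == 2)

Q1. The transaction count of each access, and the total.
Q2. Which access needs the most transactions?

A1: 1 transaction
A2: 2 transactions

Answer: 1,2; total 3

Answer: A2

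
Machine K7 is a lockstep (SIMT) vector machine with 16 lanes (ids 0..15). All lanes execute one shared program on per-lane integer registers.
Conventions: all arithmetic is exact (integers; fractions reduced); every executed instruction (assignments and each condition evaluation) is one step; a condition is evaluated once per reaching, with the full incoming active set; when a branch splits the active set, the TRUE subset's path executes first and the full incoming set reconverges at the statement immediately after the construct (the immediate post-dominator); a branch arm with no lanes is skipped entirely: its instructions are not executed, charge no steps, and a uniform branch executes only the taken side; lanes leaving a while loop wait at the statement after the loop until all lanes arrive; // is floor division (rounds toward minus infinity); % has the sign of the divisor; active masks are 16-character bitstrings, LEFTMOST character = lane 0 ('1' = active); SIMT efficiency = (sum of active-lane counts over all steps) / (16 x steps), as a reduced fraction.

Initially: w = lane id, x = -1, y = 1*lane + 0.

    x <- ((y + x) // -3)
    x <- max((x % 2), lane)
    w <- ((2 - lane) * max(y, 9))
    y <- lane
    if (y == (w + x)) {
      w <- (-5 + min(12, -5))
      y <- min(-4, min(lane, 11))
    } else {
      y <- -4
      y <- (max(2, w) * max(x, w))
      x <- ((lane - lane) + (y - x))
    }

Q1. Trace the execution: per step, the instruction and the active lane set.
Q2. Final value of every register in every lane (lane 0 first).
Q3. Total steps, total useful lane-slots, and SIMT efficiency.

step 0: x <- ((y + x) // -3)         1111111111111111
step 1: x <- max((x % 2), lane)      1111111111111111
step 2: w <- ((2 - lane) * max(y, 9)) 1111111111111111
step 3: y <- lane                    1111111111111111
step 4: eval (y == (w + x))          1111111111111111
step 5: w <- (-5 + min(12, -5))      0010000000000000
step 6: y <- min(-4, min(lane, 11))  0010000000000000
step 7: y <- -4                      1101111111111111
step 8: y <- (max(2, w) * max(x, w)) 1101111111111111
step 9: x <- ((lane - lane) + (y - x)) 1101111111111111

Answer: 10 steps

w: 18,9,-10,-9,-18,-27,-36,-45,-54,-63,-80,-99,-120,-143,-168,-195
x: 324,80,2,3,4,5,6,7,8,9,10,11,12,13,14,15
y: 324,81,-4,6,8,10,12,14,16,18,20,22,24,26,28,30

steps = 10; useful = 127; efficiency = 127/160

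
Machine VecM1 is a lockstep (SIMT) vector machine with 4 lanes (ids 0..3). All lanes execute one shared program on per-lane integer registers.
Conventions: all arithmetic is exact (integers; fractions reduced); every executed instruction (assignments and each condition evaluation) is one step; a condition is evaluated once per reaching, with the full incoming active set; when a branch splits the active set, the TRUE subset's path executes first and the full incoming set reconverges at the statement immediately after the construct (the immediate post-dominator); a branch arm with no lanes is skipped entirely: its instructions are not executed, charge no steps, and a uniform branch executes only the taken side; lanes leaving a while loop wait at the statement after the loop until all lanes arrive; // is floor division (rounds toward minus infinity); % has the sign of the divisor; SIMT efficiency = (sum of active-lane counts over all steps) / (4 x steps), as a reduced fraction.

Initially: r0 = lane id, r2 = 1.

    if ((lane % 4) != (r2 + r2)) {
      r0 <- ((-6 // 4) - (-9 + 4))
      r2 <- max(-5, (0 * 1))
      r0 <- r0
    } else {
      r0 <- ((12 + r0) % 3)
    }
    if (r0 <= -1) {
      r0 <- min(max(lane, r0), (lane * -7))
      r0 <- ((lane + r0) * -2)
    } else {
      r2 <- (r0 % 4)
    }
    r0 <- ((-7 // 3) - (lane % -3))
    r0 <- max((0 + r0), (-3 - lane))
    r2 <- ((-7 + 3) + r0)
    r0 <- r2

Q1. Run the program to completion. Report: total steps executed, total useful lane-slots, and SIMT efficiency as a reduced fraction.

Answer: 11 steps, 38 useful, 19/22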